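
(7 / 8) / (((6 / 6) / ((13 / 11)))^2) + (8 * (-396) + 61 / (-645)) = -1977268493 / 624360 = -3166.87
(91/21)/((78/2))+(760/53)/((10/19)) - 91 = -30358/477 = -63.64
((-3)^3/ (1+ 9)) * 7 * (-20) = 378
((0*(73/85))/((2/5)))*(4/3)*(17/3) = 0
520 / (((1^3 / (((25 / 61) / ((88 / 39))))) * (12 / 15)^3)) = 7921875 / 42944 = 184.47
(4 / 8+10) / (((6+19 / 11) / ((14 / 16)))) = 1617 / 1360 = 1.19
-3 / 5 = -0.60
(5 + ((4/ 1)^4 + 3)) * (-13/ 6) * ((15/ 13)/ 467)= -660/ 467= -1.41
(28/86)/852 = 7/18318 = 0.00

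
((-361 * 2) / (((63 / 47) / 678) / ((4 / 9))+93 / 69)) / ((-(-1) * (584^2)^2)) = -44097233 / 9607056774521600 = -0.00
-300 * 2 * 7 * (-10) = 42000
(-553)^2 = 305809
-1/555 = -0.00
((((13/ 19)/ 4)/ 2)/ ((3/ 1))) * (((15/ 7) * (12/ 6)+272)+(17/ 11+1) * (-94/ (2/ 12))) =-580255/ 17556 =-33.05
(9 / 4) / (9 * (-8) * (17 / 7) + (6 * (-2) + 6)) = -21 / 1688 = -0.01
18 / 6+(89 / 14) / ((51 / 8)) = 4.00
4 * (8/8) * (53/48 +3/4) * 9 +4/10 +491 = 11163/20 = 558.15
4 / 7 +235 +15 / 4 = 6701 / 28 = 239.32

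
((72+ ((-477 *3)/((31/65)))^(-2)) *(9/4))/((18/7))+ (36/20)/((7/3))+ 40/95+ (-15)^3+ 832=-22818674510179829/9205504799400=-2478.81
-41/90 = -0.46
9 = 9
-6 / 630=-0.01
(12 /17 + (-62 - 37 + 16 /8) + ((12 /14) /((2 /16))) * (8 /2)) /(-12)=8195 /1428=5.74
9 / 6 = 3 / 2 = 1.50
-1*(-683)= 683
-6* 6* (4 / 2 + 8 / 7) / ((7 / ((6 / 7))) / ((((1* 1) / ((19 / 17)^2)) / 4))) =-343332 / 123823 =-2.77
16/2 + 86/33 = 350/33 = 10.61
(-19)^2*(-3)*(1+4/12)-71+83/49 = -74152/49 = -1513.31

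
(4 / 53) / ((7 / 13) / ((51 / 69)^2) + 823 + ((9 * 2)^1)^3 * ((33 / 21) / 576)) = 841568 / 9365495963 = 0.00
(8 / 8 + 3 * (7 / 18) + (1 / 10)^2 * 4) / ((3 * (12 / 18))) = 331 / 300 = 1.10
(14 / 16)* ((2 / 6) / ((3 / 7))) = 0.68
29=29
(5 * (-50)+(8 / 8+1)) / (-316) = 62 / 79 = 0.78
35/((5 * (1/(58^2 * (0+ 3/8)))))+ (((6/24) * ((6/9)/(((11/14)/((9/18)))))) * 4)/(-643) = 8830.50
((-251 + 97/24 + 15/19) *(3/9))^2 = 12600736009/1871424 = 6733.23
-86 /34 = -43 /17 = -2.53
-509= -509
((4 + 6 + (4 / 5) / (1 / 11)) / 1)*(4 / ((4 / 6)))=564 / 5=112.80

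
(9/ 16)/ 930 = 3/ 4960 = 0.00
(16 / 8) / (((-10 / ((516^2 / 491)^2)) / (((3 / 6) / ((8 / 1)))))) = -4430766096 / 1205405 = -3675.75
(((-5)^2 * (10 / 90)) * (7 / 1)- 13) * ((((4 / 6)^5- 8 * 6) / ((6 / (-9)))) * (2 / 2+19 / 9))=9445184 / 6561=1439.60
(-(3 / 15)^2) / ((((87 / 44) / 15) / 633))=-27852 / 145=-192.08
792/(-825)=-24/25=-0.96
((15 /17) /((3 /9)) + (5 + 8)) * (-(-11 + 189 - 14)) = -43624 /17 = -2566.12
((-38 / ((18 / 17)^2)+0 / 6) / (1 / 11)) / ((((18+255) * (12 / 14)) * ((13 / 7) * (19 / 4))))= -22253 / 123201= -0.18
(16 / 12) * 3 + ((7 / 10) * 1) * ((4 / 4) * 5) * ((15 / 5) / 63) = 25 / 6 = 4.17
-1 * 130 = -130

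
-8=-8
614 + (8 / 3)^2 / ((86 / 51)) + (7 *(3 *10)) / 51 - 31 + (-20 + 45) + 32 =1421798 / 2193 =648.33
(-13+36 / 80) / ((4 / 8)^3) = -502 / 5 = -100.40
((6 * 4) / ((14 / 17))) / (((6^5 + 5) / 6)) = 1224 / 54467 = 0.02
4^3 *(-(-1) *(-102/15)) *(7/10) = -7616/25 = -304.64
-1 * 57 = -57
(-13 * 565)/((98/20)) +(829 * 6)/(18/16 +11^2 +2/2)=-70398442/48265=-1458.58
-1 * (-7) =7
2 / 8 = 1 / 4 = 0.25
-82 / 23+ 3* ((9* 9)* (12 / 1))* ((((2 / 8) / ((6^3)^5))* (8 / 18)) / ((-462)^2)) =-3.57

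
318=318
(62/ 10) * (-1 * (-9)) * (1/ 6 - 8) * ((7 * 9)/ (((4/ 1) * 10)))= -275373/ 400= -688.43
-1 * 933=-933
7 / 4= 1.75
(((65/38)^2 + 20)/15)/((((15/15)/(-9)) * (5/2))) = -19863/3610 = -5.50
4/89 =0.04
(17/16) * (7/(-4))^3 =-5831/1024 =-5.69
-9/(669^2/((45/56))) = -45/2784824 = -0.00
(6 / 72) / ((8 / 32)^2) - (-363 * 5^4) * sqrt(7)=4 / 3 +226875 * sqrt(7)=600256.16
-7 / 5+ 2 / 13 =-81 / 65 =-1.25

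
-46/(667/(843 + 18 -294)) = -1134/29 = -39.10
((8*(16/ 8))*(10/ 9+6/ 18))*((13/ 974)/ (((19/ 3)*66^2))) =0.00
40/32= 5/4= 1.25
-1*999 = -999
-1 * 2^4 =-16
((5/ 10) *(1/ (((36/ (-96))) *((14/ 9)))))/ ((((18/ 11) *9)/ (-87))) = 319/ 63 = 5.06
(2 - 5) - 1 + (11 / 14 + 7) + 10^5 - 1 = 1400039 / 14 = 100002.79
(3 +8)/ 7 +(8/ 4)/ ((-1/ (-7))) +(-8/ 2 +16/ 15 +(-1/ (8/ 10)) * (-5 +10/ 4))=13241/ 840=15.76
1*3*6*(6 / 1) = 108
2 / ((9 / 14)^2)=392 / 81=4.84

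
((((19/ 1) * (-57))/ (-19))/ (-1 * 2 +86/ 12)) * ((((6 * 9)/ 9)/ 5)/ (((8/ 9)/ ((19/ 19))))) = 4617/ 310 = 14.89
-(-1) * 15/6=5/2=2.50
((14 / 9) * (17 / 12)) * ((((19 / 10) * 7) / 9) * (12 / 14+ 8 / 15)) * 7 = 1155371 / 36450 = 31.70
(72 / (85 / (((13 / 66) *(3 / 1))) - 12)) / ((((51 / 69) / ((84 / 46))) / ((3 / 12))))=4914 / 14569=0.34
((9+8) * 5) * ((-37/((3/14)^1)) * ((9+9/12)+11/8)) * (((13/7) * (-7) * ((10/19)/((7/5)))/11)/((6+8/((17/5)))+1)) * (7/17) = 636783875/199386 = 3193.72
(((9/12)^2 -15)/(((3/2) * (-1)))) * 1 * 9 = 86.62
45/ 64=0.70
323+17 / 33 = 10676 / 33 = 323.52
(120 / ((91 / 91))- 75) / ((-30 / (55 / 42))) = -55 / 28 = -1.96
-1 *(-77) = 77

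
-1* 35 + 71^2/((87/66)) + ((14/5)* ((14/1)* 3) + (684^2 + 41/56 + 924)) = 3838222817/8120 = 472687.54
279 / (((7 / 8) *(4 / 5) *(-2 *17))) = -1395 / 119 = -11.72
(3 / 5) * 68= 40.80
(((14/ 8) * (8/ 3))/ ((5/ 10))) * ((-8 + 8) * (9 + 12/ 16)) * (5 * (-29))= 0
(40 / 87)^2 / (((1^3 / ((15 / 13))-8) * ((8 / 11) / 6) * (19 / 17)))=-374000 / 1709753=-0.22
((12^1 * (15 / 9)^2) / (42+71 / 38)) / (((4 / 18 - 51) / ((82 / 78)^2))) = -6387800 / 386242233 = -0.02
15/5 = 3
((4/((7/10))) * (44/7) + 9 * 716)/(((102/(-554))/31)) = -1091040.37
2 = 2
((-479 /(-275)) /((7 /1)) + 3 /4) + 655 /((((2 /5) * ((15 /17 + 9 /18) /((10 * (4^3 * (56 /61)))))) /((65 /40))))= 24967364450097 /22075900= 1130978.33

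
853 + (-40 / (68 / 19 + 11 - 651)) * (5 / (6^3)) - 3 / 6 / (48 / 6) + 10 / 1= 1126943047 / 1305936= 862.94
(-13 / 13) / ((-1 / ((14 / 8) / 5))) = 7 / 20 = 0.35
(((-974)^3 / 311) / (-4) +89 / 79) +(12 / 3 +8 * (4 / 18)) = 164244379565 / 221121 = 742780.56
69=69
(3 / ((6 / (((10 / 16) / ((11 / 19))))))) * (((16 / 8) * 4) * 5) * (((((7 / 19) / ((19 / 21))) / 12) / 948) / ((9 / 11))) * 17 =20825 / 1296864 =0.02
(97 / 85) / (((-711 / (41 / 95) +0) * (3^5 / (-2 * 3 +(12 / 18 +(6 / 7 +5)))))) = -43747 / 29297981475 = -0.00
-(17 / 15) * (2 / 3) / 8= -17 / 180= -0.09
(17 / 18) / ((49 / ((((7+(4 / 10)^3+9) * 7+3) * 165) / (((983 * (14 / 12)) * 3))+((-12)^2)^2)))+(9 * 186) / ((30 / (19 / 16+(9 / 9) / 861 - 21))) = -11706531724333 / 16588714800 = -705.69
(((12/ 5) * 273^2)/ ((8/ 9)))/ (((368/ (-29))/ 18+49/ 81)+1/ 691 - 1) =-3266255261997/ 17831950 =-183168.71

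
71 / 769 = 0.09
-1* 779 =-779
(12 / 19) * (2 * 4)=96 / 19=5.05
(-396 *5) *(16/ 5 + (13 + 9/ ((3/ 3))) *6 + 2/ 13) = -268000.62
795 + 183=978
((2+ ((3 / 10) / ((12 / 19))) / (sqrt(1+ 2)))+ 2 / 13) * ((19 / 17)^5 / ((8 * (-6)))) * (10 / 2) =-86663465 / 221497692-47045881 * sqrt(3) / 1635675264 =-0.44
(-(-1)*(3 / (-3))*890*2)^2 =3168400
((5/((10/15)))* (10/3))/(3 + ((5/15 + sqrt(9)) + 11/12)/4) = 80/13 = 6.15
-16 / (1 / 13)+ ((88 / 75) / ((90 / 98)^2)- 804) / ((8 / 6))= -41004053 / 50625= -809.96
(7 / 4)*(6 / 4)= 21 / 8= 2.62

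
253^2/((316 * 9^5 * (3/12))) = 0.01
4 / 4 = 1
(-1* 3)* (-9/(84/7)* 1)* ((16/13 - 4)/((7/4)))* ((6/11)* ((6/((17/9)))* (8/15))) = -279936/85085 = -3.29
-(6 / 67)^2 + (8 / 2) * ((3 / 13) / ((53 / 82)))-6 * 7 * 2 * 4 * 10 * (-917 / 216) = 14265.86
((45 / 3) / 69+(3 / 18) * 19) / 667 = 467 / 92046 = 0.01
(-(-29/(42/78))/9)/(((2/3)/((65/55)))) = 4901/462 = 10.61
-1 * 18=-18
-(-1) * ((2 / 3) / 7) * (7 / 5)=2 / 15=0.13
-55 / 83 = -0.66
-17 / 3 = -5.67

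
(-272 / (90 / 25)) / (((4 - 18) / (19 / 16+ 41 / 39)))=118745 / 9828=12.08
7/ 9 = 0.78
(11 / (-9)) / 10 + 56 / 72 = 59 / 90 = 0.66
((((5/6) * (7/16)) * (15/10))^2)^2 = 1500625/16777216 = 0.09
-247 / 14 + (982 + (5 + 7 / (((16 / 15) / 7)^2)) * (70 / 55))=1354.40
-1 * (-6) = 6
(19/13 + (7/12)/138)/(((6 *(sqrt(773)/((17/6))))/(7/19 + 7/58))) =289138465 *sqrt(773)/660187464768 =0.01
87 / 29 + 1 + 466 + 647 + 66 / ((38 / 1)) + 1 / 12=255091 / 228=1118.82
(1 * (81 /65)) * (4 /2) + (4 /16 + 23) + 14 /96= 25.89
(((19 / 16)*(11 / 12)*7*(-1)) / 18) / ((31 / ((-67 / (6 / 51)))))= 1666357 / 214272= 7.78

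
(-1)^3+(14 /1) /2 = 6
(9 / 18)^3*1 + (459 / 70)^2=422587 / 9800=43.12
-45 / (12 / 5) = -75 / 4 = -18.75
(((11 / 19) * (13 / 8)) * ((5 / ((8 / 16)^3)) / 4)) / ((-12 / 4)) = -715 / 228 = -3.14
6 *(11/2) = 33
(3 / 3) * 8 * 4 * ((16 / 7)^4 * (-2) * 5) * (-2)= 17468.99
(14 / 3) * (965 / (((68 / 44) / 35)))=5201350 / 51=101987.25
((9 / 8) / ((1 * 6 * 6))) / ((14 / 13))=13 / 448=0.03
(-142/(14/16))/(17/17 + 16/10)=-5680/91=-62.42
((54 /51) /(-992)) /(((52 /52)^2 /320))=-180 /527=-0.34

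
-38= -38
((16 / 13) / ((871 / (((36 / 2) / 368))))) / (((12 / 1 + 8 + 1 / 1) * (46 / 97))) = 291 / 41929069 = 0.00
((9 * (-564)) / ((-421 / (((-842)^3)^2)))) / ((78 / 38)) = 27210994391734716672 / 13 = 2093153414748824359.38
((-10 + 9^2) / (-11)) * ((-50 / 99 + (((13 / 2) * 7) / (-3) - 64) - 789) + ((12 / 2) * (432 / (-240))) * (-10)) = 10693523 / 2178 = 4909.79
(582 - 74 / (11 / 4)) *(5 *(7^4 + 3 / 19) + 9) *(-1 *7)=-9757186502 / 209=-46685102.88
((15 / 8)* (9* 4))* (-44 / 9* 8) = -2640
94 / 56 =47 / 28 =1.68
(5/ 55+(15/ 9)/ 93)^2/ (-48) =-27889/ 113025132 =-0.00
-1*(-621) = 621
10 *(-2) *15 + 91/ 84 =-298.92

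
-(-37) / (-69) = -37 / 69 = -0.54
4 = 4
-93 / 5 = -18.60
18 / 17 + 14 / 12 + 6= 8.23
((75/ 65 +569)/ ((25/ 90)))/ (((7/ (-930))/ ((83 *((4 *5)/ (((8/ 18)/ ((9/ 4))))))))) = -208542216060/ 91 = -2291672703.96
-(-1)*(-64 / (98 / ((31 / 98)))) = -496 / 2401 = -0.21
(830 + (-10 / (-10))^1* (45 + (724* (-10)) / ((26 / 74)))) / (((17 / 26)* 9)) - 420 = -577270 / 153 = -3773.01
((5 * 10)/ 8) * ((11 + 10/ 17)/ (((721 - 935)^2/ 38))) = 93575/ 1557064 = 0.06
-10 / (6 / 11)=-55 / 3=-18.33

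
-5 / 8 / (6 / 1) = -5 / 48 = -0.10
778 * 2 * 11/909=17116/909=18.83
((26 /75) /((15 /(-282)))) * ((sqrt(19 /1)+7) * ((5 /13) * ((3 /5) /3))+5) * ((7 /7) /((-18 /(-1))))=-752 /375 - 94 * sqrt(19) /3375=-2.13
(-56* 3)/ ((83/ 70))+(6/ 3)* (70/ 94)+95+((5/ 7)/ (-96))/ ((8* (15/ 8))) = -355454941/ 7864416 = -45.20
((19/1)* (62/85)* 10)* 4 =9424/17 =554.35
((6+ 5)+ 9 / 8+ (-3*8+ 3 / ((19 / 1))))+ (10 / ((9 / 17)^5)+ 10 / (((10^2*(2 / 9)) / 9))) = 10446834677 / 44877240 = 232.79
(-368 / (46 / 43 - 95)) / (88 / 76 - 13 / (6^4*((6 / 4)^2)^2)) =85765392 / 25304335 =3.39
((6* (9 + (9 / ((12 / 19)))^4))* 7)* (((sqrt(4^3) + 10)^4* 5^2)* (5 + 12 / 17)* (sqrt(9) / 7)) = 1511884078466625 / 136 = 11116794694607.54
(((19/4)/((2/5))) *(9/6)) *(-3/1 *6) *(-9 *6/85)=13851/68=203.69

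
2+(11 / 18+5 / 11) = 607 / 198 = 3.07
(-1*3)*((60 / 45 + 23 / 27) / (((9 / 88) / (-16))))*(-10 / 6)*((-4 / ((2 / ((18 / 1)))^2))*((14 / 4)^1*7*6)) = 81410560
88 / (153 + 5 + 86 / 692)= 30448 / 54711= 0.56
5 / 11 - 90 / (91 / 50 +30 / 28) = -7760 / 253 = -30.67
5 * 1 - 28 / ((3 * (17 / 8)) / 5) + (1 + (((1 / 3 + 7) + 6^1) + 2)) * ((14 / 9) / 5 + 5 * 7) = 1284712 / 2295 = 559.79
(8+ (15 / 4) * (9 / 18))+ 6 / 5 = 443 / 40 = 11.08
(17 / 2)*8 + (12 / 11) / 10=68.11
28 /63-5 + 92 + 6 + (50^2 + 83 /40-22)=926467 /360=2573.52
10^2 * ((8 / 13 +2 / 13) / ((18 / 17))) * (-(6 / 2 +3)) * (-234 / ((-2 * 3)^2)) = 8500 / 3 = 2833.33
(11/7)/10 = 11/70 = 0.16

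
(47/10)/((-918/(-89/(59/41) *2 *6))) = 3.80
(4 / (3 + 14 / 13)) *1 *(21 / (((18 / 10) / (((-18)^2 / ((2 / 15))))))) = 1474200 / 53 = 27815.09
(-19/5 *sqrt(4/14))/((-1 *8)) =19 *sqrt(14)/280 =0.25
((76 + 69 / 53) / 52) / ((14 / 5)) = 0.53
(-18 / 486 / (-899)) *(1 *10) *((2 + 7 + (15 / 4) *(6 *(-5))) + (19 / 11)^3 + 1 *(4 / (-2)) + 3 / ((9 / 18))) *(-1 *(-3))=-418585 / 3589707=-0.12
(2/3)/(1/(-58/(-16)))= 2.42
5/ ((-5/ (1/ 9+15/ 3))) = -46/ 9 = -5.11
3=3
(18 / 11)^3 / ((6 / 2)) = 1944 / 1331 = 1.46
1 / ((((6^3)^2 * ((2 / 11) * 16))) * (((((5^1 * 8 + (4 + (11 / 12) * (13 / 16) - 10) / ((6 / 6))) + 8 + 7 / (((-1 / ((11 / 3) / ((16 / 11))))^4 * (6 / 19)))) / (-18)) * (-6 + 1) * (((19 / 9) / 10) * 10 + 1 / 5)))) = 4752 / 388325261857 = 0.00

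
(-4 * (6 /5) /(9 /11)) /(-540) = 22 /2025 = 0.01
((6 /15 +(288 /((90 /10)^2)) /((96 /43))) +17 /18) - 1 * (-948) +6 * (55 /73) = 18832069 /19710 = 955.46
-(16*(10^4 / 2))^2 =-6400000000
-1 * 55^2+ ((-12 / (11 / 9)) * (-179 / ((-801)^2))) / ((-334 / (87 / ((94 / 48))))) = -2068771186643 / 683891219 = -3025.00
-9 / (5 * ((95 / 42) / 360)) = -27216 / 95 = -286.48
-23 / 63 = -0.37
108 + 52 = 160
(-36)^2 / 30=216 / 5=43.20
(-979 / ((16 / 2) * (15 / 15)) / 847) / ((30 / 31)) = -2759 / 18480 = -0.15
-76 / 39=-1.95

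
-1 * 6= -6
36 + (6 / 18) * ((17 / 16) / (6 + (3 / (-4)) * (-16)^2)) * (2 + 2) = 80335 / 2232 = 35.99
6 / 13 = 0.46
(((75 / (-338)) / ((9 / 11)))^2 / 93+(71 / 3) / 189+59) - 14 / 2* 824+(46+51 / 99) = -125074341948893 / 22088734668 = -5662.36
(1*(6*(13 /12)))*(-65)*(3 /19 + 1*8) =-130975 /38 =-3446.71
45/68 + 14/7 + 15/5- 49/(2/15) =-24605/68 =-361.84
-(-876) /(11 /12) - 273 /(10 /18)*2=-1494 /55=-27.16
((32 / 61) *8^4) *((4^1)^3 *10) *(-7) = -587202560 / 61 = -9626271.48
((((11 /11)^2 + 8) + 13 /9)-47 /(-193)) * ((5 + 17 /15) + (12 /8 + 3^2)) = 1852787 /10422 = 177.78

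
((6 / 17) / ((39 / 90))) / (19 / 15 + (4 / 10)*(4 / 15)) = 13500 / 22763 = 0.59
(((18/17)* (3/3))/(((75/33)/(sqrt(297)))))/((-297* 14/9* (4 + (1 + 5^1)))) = -9* sqrt(33)/29750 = -0.00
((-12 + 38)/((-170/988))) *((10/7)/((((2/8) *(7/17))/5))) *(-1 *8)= 4110080/49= 83879.18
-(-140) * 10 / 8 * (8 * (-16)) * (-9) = 201600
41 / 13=3.15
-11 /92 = -0.12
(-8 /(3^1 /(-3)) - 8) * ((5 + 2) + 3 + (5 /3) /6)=0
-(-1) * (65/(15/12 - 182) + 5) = 3355/723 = 4.64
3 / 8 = 0.38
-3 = -3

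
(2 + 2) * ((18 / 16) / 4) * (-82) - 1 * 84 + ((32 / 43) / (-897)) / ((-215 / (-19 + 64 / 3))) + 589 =41074065941 / 99513180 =412.75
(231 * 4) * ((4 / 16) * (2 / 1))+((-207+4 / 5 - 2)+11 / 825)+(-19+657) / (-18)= 49133 / 225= 218.37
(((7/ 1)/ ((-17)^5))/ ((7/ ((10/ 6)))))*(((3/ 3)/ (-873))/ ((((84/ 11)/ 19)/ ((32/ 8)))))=1045/ 78090715143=0.00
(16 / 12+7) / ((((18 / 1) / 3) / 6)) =25 / 3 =8.33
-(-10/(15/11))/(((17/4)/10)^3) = 95.53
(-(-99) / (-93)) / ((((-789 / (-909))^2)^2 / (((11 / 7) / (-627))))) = 92717817291 / 19725877363003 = 0.00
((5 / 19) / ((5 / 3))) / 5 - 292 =-27737 / 95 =-291.97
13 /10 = 1.30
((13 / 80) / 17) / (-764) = -13 / 1039040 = -0.00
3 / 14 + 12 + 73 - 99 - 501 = -514.79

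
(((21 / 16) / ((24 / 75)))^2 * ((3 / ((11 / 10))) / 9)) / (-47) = -459375 / 4235264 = -0.11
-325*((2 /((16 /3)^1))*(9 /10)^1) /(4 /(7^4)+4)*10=-21068775 /76864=-274.10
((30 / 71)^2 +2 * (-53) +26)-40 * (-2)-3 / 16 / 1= -723 / 80656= -0.01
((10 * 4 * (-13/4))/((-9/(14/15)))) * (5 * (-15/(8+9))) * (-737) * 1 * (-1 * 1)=-6706700/153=-43834.64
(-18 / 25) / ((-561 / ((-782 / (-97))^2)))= 215832 / 2587475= 0.08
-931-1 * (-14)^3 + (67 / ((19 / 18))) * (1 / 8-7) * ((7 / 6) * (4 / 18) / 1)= 387569 / 228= 1699.86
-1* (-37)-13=24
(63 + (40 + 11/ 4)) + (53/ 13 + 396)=26303/ 52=505.83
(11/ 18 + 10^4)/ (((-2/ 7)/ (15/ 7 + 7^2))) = -32221969/ 18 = -1790109.39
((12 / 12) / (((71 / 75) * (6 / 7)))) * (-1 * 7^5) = -2941225 / 142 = -20712.85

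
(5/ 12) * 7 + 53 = 671/ 12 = 55.92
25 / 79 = 0.32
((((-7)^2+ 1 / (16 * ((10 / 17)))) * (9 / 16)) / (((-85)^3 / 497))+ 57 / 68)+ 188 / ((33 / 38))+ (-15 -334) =-6832726723913 / 51881280000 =-131.70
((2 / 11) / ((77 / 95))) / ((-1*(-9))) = 190 / 7623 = 0.02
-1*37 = -37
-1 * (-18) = 18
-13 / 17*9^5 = -767637 / 17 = -45155.12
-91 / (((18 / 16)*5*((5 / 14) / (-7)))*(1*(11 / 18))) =142688 / 275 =518.87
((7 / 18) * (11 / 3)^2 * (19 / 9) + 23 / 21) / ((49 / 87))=3591041 / 166698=21.54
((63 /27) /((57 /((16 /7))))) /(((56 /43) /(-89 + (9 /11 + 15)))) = -9890 /1881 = -5.26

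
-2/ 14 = -1/ 7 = -0.14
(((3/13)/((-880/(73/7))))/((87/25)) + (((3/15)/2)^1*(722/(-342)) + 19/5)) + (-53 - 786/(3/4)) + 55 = -21787325969/20900880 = -1042.41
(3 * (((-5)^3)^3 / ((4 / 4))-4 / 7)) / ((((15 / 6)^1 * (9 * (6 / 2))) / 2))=-18229172 / 105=-173611.16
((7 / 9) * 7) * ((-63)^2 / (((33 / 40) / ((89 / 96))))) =1068445 / 44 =24282.84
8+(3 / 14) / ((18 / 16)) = 172 / 21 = 8.19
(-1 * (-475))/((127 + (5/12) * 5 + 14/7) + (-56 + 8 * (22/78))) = 780/127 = 6.14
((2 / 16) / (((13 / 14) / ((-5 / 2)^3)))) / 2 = -875 / 832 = -1.05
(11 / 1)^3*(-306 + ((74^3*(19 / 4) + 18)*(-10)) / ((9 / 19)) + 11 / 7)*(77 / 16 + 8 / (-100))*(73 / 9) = -156956027931366367 / 75600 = -2076137935600.08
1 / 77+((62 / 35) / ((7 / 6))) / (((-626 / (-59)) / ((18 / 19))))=2380997 / 16027165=0.15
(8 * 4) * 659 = 21088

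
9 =9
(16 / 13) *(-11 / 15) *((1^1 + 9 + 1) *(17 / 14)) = -16456 / 1365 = -12.06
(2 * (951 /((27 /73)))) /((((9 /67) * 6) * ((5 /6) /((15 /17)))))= 3100894 /459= 6755.76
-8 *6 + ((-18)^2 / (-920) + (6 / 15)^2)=-55421 / 1150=-48.19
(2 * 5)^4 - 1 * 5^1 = 9995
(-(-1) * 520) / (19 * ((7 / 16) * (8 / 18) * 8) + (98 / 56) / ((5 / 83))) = 93600 / 10549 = 8.87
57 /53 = 1.08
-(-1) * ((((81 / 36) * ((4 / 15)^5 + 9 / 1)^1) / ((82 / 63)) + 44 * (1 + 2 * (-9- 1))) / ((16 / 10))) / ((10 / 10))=-2522852207 / 4920000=-512.77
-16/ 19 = -0.84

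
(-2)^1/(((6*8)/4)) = -1/6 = -0.17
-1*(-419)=419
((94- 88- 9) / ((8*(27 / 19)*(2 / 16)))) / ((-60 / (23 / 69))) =19 / 1620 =0.01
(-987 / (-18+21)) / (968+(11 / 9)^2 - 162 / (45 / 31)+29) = -133245 / 359192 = -0.37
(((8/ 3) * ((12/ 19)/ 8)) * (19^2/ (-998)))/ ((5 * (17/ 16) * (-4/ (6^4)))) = 196992/ 42415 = 4.64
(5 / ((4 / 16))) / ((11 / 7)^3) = 6860 / 1331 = 5.15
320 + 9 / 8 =2569 / 8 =321.12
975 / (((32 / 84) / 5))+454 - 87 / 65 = 6889759 / 520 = 13249.54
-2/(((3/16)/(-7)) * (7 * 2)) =16/3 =5.33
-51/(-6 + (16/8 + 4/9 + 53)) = -459/445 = -1.03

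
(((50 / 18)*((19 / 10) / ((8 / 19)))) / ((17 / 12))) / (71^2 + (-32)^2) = 361 / 247452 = 0.00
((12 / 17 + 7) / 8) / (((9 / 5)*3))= 655 / 3672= 0.18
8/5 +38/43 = 534/215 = 2.48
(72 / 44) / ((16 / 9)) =81 / 88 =0.92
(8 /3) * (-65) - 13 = -559 /3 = -186.33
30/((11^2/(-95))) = -2850/121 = -23.55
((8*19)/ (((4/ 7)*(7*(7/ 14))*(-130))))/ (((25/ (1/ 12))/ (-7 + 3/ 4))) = 19/ 1560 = 0.01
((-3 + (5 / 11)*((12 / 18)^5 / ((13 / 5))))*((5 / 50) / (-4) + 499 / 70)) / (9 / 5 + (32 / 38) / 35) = -33413381 / 2882088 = -11.59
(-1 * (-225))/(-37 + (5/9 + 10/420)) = -28350/4589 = -6.18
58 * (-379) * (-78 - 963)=22883262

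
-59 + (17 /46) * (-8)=-1425 /23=-61.96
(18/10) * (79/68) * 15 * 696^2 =258314832/17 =15194990.12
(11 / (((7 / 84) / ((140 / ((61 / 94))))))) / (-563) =-1737120 / 34343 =-50.58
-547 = -547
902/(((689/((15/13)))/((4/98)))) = 27060/438893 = 0.06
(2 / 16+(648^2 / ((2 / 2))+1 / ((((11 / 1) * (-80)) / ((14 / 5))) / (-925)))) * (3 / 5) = 55427733 / 220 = 251944.24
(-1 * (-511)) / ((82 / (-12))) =-3066 / 41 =-74.78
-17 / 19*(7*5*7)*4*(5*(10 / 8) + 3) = -8110.79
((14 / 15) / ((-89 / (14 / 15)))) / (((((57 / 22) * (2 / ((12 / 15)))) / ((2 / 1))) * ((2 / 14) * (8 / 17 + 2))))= -146608 / 17121375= -0.01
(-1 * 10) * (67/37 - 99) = 35960/37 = 971.89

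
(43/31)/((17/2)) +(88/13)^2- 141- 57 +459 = 27341065/89063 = 306.99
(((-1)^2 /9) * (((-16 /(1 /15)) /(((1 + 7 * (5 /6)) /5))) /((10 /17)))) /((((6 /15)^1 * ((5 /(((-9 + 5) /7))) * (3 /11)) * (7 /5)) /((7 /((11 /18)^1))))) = 81600 /287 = 284.32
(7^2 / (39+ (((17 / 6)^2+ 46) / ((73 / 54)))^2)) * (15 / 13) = 5222420 / 151140379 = 0.03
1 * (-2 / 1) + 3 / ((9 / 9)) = 1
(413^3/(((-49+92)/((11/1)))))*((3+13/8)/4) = 28671113779/1376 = 20836565.25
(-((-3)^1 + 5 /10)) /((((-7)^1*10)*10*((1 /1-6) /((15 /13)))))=3 /3640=0.00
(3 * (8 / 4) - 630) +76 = -548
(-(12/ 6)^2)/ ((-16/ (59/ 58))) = 59/ 232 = 0.25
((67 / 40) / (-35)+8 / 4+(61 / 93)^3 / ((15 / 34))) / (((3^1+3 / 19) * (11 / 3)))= 166359861097 / 743225868000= 0.22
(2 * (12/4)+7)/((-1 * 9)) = -13/9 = -1.44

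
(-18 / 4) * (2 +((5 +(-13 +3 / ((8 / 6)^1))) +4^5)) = -4591.12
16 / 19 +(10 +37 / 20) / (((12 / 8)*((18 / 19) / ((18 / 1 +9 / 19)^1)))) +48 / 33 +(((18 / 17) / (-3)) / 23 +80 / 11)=267391159 / 1634380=163.60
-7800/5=-1560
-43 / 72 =-0.60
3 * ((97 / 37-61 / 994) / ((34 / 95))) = 26835885 / 1250452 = 21.46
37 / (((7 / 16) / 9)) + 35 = 5573 / 7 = 796.14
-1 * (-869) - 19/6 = 5195/6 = 865.83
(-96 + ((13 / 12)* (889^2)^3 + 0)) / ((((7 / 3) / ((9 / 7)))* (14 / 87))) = 5024764130607164770803 / 2744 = 1831182263340803487.90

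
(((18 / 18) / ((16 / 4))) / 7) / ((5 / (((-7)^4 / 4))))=343 / 80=4.29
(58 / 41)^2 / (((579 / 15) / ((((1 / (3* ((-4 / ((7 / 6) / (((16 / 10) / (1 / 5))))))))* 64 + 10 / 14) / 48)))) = -0.00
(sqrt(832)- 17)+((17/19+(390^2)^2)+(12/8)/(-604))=23134410012.74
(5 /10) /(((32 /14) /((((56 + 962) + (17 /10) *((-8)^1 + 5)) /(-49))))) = -1447 /320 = -4.52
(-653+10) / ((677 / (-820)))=527260 / 677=778.82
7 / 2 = 3.50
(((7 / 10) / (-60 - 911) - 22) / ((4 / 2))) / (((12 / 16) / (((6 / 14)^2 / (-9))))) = 71209 / 237895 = 0.30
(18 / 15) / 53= 0.02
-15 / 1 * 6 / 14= -45 / 7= -6.43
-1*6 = -6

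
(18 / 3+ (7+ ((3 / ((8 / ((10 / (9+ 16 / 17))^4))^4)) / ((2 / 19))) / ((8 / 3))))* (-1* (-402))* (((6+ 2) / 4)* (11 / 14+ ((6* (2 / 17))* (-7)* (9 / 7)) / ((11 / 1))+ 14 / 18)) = 1378655518575166712500913294551585106723824 / 133753397603973340172387531197559984499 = 10307.44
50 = 50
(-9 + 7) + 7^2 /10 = 29 /10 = 2.90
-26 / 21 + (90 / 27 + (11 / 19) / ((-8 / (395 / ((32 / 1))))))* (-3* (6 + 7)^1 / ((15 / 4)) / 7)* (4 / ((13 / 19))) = -7537 / 336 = -22.43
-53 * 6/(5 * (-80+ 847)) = -318/3835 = -0.08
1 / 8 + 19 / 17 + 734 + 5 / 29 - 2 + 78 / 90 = 43440107 / 59160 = 734.28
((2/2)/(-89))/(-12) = 0.00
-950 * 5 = -4750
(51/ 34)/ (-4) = -3/ 8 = -0.38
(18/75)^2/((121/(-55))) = -36/1375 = -0.03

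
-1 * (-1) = 1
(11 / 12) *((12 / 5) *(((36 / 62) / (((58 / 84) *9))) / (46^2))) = 231 / 2377855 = 0.00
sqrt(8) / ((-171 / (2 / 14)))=-2 *sqrt(2) / 1197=-0.00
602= 602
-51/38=-1.34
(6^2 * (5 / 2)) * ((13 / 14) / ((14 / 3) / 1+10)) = 1755 / 308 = 5.70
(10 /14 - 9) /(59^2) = -58 /24367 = -0.00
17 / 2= 8.50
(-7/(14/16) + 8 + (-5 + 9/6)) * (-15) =105/2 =52.50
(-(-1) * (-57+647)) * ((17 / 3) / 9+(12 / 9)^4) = 181130 / 81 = 2236.17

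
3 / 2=1.50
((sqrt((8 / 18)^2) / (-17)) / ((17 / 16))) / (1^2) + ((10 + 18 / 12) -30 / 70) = 402259 / 36414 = 11.05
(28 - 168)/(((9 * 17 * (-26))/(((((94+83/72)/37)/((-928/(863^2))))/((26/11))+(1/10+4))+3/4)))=-150270597071/4917189888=-30.56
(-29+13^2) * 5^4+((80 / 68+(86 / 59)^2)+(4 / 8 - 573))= 10288608039 / 118354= 86930.80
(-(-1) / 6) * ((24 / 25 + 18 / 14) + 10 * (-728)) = -1273607 / 1050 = -1212.96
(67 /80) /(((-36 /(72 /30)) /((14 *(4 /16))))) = -469 /2400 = -0.20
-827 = -827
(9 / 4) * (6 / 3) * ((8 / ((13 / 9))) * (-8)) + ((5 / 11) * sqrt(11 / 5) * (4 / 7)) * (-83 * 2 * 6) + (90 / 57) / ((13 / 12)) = -3984 * sqrt(55) / 77-48888 / 247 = -581.64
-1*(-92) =92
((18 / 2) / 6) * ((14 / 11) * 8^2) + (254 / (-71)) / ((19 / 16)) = 1768352 / 14839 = 119.17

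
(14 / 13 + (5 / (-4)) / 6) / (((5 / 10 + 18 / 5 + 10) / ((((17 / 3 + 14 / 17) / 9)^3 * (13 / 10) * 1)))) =9827731261 / 327241527336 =0.03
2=2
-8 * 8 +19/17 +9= -916/17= -53.88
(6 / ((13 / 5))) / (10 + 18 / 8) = 120 / 637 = 0.19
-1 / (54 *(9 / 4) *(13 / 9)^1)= -2 / 351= -0.01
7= 7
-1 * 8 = -8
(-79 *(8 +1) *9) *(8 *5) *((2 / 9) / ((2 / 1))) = -28440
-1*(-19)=19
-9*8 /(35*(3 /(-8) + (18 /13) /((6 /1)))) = 2496 /175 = 14.26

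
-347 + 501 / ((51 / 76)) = 6793 / 17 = 399.59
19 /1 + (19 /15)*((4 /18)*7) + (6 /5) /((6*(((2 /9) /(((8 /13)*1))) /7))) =24.85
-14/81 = -0.17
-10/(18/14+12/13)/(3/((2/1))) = -3.02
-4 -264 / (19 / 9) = -2452 / 19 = -129.05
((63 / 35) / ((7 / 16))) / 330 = 24 / 1925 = 0.01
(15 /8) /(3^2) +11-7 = 101 /24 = 4.21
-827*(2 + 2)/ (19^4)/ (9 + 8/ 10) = -16540/ 6385729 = -0.00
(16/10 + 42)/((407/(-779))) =-169822/2035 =-83.45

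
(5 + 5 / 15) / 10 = 8 / 15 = 0.53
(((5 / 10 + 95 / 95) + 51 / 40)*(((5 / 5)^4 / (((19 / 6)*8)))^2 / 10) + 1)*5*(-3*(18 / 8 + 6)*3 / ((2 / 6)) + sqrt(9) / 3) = -2050210913 / 1848320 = -1109.23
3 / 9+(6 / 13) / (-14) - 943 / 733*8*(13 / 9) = -8744234 / 600327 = -14.57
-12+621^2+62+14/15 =385691.93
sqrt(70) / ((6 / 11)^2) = 121*sqrt(70) / 36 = 28.12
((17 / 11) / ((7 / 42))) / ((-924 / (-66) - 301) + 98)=-34 / 693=-0.05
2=2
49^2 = 2401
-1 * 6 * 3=-18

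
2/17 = 0.12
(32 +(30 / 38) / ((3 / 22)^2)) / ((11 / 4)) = 27.07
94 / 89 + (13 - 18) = -3.94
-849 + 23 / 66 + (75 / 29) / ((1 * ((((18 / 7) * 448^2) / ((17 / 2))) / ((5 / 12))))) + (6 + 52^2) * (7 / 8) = 2005379455823 / 1317076992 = 1522.60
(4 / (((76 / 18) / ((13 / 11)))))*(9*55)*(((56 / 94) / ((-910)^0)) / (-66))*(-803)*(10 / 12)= 2989350 / 893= 3347.54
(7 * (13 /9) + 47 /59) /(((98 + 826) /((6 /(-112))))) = -0.00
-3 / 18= -1 / 6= -0.17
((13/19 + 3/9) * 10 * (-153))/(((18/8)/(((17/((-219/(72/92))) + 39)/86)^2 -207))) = 14170786820906820/99035729371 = 143087.62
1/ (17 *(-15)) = -1/ 255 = -0.00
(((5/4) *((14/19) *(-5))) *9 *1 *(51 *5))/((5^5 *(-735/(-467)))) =-2.15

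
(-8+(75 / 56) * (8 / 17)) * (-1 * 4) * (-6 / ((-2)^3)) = 2631 / 119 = 22.11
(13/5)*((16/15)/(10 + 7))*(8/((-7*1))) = -1664/8925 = -0.19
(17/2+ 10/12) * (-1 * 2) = -56/3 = -18.67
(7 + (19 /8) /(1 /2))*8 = 94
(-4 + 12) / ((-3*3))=-0.89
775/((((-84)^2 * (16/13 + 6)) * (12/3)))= 10075/2653056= 0.00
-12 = -12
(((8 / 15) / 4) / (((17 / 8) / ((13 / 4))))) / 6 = 26 / 765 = 0.03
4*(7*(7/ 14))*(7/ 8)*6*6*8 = 3528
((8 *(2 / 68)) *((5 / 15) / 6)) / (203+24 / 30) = 10 / 155907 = 0.00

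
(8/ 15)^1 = 8/ 15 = 0.53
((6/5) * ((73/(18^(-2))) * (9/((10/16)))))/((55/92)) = 940025088/1375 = 683654.61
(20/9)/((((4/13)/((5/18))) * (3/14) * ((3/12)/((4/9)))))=16.64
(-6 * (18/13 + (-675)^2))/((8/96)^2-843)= 5117595552/1578083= 3242.92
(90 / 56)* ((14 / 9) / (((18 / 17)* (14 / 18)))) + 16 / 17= 1893 / 476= 3.98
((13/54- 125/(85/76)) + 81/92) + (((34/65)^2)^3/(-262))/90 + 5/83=-19146506908251665871719/173141049272234062500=-110.58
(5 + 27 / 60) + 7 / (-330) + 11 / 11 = 4243 / 660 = 6.43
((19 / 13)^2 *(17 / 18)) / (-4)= -6137 / 12168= -0.50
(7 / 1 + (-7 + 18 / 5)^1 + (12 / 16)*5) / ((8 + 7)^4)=49 / 337500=0.00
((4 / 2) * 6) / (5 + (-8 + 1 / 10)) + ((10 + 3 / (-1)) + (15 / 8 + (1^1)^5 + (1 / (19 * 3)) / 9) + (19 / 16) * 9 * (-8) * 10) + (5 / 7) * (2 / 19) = -707466875 / 833112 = -849.19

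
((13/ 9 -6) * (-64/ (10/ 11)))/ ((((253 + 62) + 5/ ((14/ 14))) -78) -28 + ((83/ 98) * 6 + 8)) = 1.41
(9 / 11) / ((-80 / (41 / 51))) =-123 / 14960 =-0.01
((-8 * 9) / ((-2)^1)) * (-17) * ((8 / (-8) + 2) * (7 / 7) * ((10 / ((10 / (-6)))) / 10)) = 1836 / 5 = 367.20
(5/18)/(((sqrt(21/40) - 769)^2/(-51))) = -40212583700/1678594614682683 - 5229200*sqrt(210)/1678594614682683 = -0.00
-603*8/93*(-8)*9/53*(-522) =-60435072/1643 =-36783.37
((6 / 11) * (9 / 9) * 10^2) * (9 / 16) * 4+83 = 2263 / 11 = 205.73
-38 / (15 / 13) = -32.93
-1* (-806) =806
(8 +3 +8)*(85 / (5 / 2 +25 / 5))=646 / 3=215.33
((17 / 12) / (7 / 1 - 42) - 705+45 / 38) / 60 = -5616773 / 478800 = -11.73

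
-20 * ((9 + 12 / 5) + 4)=-308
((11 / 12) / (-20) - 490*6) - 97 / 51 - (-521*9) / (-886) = -1775653227 / 602480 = -2947.24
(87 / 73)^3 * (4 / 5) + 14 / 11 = 56205322 / 21395935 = 2.63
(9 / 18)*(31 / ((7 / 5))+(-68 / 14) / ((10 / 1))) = 379 / 35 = 10.83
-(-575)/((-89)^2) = 575/7921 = 0.07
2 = 2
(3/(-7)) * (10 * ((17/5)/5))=-102/35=-2.91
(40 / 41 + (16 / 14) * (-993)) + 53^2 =480759 / 287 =1675.12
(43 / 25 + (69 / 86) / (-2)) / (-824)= -5671 / 3543200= -0.00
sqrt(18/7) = 3 * sqrt(14)/7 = 1.60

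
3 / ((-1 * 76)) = -3 / 76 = -0.04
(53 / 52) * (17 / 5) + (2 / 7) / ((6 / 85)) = 41021 / 5460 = 7.51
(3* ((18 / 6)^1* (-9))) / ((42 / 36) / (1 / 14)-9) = -243 / 22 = -11.05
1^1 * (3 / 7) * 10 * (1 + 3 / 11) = 60 / 11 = 5.45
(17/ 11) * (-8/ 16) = -17/ 22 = -0.77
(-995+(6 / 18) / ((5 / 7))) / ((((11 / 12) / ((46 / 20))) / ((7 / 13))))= -4803596 / 3575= -1343.66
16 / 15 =1.07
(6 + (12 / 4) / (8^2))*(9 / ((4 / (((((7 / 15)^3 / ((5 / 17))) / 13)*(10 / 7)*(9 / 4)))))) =967113 / 832000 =1.16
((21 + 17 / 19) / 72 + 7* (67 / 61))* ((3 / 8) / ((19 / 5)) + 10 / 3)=130475615 / 4756536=27.43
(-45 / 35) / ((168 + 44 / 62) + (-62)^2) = -279 / 870758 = -0.00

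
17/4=4.25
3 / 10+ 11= 113 / 10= 11.30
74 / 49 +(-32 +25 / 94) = -139211 / 4606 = -30.22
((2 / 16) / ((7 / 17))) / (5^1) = 17 / 280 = 0.06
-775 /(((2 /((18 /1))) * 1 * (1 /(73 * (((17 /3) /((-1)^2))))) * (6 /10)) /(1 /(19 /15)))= -72133125 /19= -3796480.26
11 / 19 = 0.58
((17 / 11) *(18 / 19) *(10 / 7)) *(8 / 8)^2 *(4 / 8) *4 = 6120 / 1463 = 4.18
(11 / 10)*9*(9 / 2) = 891 / 20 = 44.55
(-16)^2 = 256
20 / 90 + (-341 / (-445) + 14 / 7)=11969 / 4005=2.99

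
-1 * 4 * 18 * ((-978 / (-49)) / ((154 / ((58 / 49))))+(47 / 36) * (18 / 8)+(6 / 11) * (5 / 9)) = -90354459 / 369754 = -244.36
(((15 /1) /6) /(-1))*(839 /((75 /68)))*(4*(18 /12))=-11410.40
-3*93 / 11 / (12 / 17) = -1581 / 44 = -35.93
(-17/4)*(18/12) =-51/8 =-6.38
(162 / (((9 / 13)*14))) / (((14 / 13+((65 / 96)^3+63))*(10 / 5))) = 672841728 / 5183886491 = 0.13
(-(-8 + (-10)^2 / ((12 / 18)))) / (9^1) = -142 / 9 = -15.78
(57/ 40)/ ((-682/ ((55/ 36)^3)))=-57475/ 7713792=-0.01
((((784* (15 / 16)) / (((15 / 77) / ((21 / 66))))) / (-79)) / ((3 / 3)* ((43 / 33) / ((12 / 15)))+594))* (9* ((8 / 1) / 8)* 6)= -8557164 / 6211217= -1.38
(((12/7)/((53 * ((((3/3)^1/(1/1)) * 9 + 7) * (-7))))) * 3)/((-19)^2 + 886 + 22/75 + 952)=-675/1713469436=-0.00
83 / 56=1.48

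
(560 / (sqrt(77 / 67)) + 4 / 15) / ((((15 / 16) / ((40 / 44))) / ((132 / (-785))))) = -2048 * sqrt(5159) / 1727 - 512 / 11775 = -85.22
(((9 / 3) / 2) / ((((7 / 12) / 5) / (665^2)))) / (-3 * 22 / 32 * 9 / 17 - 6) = -515508000 / 643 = -801723.17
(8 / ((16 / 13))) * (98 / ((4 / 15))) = 2388.75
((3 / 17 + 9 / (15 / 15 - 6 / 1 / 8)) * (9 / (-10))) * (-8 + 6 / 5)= 1107 / 5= 221.40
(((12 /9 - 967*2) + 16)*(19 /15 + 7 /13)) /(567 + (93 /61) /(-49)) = -120994720 /19827639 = -6.10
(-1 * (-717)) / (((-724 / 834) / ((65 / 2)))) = -26842.94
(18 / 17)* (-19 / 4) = -171 / 34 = -5.03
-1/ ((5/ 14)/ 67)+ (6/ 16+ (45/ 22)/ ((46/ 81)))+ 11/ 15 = -5552537/ 30360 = -182.89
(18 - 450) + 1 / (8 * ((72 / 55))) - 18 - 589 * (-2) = 419383 / 576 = 728.10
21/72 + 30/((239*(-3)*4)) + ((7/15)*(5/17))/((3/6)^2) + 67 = 6614261/97512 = 67.83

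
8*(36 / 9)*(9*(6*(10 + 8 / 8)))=19008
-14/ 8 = -7/ 4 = -1.75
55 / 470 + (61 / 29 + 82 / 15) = 314327 / 40890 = 7.69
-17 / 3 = -5.67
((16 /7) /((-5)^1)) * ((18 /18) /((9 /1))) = -16 /315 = -0.05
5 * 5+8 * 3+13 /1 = 62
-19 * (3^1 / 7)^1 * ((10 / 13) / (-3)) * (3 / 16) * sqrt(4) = 285 / 364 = 0.78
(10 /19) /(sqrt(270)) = sqrt(30) /171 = 0.03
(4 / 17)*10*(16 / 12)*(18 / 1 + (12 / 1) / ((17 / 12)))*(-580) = -13920000 / 289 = -48166.09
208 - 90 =118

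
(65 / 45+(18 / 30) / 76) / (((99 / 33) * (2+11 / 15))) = 4967 / 28044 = 0.18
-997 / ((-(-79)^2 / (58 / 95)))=57826 / 592895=0.10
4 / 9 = 0.44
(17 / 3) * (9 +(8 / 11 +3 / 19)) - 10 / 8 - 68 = -33191 / 2508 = -13.23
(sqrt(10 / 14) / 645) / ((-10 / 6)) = -sqrt(35) / 7525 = -0.00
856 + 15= 871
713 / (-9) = -713 / 9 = -79.22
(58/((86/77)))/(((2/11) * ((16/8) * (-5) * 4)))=-24563/3440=-7.14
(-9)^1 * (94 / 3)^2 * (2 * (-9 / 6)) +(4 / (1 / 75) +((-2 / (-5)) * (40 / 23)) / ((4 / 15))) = 616644 / 23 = 26810.61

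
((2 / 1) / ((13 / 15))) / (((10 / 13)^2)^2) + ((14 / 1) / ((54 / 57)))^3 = 2357441839 / 729000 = 3233.80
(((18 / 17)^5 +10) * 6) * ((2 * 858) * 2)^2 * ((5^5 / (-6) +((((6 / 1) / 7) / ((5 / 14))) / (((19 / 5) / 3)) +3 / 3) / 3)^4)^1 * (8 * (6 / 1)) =519494534033137559232171881760000 / 185037184097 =2807514265677587675898.95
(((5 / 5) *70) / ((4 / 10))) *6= 1050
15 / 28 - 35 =-34.46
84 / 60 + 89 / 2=45.90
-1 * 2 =-2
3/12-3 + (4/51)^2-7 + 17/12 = -21659/2601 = -8.33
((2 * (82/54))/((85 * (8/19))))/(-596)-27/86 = -0.31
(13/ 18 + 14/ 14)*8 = 124/ 9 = 13.78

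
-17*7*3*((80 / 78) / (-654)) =2380 / 4251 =0.56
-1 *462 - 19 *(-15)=-177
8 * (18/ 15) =48/ 5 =9.60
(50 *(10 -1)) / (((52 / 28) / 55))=173250 / 13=13326.92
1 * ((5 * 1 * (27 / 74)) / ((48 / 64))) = 90 / 37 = 2.43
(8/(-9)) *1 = -0.89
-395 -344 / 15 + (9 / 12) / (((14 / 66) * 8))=-1402771 / 3360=-417.49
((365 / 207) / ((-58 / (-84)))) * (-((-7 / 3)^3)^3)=5235.58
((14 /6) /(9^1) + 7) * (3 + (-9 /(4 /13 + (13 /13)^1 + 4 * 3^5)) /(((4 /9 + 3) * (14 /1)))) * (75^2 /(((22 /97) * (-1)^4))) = 540079.11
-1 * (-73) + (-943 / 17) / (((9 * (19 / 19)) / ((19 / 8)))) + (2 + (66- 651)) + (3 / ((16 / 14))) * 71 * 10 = 1339.11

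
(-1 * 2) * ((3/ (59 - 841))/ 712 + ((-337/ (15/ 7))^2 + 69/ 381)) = -393504342514883/ 7955051400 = -49465.97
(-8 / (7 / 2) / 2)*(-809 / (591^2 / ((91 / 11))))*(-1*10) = -841360 / 3842091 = -0.22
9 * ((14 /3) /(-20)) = -21 /10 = -2.10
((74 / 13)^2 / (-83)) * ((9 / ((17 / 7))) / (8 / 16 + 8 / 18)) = -6209784 / 4053803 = -1.53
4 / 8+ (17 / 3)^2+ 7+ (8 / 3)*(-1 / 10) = 3541 / 90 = 39.34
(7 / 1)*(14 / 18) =49 / 9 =5.44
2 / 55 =0.04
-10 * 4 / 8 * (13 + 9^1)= -110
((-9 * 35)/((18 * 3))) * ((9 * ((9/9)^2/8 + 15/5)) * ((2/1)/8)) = -2625/64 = -41.02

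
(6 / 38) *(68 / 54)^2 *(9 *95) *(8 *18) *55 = 5086400 / 3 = 1695466.67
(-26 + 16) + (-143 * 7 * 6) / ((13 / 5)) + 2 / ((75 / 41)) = -2318.91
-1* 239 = -239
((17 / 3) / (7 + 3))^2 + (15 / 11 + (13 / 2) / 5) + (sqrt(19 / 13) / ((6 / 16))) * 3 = 29549 / 9900 + 8 * sqrt(247) / 13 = 12.66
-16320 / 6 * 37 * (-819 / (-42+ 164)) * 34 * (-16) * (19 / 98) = -30426289920 / 427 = -71255948.29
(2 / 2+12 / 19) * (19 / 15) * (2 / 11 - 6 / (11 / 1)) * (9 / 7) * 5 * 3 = -1116 / 77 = -14.49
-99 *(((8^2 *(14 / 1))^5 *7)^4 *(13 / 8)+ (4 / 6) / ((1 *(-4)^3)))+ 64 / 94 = -64608364804190049456599045288923579191753334671065289045654431069681 / 1504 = -42957689364488064798270640000000000000000000000000000000000000000.00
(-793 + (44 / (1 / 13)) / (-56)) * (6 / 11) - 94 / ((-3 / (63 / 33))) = -29129 / 77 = -378.30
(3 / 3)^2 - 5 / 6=1 / 6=0.17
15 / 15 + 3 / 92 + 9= 923 / 92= 10.03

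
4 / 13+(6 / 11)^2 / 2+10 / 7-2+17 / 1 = 16.89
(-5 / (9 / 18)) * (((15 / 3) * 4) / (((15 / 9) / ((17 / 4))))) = -510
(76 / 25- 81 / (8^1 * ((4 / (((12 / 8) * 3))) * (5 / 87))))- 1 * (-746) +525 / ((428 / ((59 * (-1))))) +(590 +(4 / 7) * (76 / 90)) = 11529312089 / 10785600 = 1068.95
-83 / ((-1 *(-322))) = -83 / 322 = -0.26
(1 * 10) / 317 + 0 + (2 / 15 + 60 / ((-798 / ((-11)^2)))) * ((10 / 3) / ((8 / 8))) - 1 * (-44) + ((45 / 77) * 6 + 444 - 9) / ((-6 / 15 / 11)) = -1305822605 / 108414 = -12044.78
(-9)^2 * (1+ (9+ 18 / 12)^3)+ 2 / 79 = 59312347 / 632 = 93848.65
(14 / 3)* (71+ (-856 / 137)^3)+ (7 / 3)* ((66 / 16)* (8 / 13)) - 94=-29919993667 / 33427589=-895.07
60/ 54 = 1.11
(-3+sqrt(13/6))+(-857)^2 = 734447.47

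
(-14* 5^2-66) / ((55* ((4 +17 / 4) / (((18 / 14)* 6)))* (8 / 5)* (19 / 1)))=-3744 / 16093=-0.23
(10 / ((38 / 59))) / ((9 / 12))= 1180 / 57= 20.70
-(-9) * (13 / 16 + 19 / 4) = 801 / 16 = 50.06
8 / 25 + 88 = 2208 / 25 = 88.32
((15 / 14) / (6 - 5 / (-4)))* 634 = 19020 / 203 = 93.69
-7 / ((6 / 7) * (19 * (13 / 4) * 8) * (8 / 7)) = -343 / 23712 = -0.01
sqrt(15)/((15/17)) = 17*sqrt(15)/15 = 4.39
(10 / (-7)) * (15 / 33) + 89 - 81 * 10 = -55567 / 77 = -721.65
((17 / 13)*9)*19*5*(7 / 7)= 14535 / 13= 1118.08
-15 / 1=-15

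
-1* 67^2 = -4489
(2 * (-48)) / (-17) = 96 / 17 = 5.65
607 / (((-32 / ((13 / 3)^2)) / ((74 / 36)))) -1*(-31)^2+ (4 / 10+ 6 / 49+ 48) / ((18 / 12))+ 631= -1029.82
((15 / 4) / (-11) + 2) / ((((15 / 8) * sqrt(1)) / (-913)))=-12118 / 15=-807.87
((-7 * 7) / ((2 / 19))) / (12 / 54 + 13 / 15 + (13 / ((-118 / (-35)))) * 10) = -353115 / 30076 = -11.74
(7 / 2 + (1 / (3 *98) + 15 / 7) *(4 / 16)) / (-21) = -4747 / 24696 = -0.19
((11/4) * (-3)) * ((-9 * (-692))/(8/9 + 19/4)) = -1849716/203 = -9111.90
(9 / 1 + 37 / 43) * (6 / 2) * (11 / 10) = 6996 / 215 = 32.54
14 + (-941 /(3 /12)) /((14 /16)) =-30014 /7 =-4287.71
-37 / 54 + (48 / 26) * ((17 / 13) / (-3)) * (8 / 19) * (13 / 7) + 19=1651229 / 93366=17.69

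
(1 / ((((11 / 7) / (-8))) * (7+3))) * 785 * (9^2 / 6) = -59346 / 11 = -5395.09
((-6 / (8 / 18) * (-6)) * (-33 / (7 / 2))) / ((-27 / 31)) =6138 / 7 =876.86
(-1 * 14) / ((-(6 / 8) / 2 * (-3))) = -112 / 9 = -12.44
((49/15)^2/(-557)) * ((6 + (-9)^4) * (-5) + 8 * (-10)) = 15805783/25065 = 630.59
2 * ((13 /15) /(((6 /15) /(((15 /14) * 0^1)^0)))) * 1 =13 /3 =4.33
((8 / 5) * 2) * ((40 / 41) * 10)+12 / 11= 14572 / 451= 32.31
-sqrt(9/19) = -3* sqrt(19)/19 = -0.69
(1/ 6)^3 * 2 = 1/ 108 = 0.01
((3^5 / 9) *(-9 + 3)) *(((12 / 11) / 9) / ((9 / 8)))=-192 / 11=-17.45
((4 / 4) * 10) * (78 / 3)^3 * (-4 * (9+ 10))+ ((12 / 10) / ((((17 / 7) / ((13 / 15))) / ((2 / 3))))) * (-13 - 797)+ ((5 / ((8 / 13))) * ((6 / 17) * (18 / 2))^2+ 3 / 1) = -38604349109 / 2890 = -13357906.27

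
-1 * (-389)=389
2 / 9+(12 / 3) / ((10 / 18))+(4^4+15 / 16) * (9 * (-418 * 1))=-347972923 / 360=-966591.45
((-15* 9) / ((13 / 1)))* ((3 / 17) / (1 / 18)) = -7290 / 221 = -32.99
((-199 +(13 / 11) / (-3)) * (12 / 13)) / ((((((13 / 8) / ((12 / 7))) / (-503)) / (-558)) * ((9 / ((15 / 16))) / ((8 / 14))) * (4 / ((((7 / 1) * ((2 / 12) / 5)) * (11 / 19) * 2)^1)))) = -219108.12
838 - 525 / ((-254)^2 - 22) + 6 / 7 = 126235031 / 150486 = 838.85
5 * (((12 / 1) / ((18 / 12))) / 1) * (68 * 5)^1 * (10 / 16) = 8500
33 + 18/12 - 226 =-383/2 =-191.50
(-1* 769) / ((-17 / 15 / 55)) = 634425 / 17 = 37319.12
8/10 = 4/5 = 0.80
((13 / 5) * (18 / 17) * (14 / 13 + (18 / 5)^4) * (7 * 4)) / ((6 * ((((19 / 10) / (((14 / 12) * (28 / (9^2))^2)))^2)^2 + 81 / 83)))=2895353489668348071903232 / 46001036901602769499706085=0.06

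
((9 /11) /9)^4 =0.00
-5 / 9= -0.56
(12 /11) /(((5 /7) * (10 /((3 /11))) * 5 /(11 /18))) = 0.01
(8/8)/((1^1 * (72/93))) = 1.29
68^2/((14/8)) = 18496/7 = 2642.29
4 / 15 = 0.27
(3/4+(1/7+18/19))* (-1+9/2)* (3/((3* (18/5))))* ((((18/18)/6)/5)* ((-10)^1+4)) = -979/2736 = -0.36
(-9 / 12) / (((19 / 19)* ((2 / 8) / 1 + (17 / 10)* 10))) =-0.04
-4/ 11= -0.36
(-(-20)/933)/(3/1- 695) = -0.00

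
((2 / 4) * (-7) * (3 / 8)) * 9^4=-137781 / 16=-8611.31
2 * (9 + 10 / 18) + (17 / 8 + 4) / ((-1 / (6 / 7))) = 499 / 36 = 13.86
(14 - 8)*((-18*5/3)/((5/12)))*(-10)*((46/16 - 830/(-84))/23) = 385740/161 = 2395.90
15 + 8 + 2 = 25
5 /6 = 0.83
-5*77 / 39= -385 / 39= -9.87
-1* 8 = -8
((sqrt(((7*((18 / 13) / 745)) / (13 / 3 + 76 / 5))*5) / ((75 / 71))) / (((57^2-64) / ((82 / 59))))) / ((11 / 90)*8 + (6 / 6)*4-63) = -52398*sqrt(119183610) / 1392308791880825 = -0.00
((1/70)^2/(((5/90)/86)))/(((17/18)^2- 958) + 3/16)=-501552/1519207025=-0.00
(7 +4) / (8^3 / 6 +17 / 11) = 363 / 2867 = 0.13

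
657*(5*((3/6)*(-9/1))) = -14782.50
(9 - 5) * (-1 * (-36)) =144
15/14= 1.07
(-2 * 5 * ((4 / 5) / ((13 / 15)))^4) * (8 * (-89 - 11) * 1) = 165888000 / 28561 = 5808.20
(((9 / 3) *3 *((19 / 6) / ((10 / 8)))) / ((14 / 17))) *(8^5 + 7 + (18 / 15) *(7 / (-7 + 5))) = 158774526 / 175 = 907283.01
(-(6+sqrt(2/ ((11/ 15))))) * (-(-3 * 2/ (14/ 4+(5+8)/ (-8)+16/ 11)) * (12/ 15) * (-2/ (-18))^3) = -1408/ 118665- 64 * sqrt(330)/ 355995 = -0.02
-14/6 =-7/3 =-2.33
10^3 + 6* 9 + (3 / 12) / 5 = 21081 / 20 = 1054.05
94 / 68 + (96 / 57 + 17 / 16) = 21339 / 5168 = 4.13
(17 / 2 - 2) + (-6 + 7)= 15 / 2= 7.50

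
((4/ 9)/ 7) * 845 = 3380/ 63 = 53.65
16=16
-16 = -16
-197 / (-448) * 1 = 0.44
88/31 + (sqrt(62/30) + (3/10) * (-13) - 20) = -6529/310 + sqrt(465)/15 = -19.62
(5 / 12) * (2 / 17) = 5 / 102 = 0.05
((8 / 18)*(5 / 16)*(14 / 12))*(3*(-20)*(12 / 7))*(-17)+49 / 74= 63047 / 222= 284.00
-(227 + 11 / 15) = -3416 / 15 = -227.73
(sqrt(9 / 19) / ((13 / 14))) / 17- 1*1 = -1 + 42*sqrt(19) / 4199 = -0.96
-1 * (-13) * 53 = 689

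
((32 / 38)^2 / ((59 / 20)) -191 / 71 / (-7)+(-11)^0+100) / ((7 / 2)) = 2151517304 / 74099221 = 29.04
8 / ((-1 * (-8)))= 1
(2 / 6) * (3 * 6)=6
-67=-67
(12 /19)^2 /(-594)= -8 /11913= -0.00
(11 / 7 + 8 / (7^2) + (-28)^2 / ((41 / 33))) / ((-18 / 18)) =-1271213 / 2009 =-632.76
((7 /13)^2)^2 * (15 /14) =0.09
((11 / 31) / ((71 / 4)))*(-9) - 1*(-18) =39222 / 2201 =17.82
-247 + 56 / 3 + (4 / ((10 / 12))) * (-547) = -42809 / 15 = -2853.93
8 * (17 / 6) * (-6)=-136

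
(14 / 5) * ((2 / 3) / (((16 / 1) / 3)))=7 / 20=0.35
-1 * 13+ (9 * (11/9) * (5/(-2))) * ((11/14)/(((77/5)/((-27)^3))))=5410277/196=27603.45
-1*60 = -60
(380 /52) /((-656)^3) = -95 /3669905408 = -0.00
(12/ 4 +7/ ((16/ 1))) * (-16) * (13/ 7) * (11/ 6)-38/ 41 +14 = -299953/ 1722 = -174.19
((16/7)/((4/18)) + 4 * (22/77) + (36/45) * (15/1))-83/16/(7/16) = 11.57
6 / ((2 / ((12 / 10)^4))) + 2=5138 / 625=8.22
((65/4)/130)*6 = 3/4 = 0.75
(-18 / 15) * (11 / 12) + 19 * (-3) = -581 / 10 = -58.10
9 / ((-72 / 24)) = -3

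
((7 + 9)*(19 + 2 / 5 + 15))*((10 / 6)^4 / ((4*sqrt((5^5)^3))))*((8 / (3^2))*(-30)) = -11008*sqrt(5) / 151875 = -0.16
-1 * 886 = -886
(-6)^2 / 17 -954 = -16182 / 17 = -951.88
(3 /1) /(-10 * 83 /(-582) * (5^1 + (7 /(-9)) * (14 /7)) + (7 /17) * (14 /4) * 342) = 133569 /22163306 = 0.01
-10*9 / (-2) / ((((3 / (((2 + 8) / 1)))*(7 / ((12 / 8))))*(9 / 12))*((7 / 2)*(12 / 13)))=650 / 49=13.27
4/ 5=0.80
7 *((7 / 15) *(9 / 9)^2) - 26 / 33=409 / 165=2.48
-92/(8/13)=-299/2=-149.50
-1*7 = -7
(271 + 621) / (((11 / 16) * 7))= 14272 / 77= 185.35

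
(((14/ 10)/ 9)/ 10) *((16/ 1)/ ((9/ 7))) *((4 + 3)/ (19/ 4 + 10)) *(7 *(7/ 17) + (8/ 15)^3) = 1910691104/ 6854878125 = 0.28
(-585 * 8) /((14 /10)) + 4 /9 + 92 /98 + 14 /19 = -3340.74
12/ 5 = 2.40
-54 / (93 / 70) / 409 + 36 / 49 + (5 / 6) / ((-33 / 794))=-1194147239 / 61505829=-19.42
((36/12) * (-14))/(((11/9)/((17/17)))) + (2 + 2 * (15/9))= -958/33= -29.03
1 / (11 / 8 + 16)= 8 / 139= 0.06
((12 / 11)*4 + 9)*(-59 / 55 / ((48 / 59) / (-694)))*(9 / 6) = 177562329 / 9680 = 18343.22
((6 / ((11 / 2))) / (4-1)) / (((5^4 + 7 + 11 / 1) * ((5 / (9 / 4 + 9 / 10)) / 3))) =189 / 176825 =0.00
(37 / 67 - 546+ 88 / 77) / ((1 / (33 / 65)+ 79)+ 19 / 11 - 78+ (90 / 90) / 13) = -109514691 / 960512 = -114.02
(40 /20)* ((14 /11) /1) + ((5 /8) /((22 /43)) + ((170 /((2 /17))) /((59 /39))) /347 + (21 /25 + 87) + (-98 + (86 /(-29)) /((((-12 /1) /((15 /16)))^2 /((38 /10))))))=-1240249095479 /334381414400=-3.71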